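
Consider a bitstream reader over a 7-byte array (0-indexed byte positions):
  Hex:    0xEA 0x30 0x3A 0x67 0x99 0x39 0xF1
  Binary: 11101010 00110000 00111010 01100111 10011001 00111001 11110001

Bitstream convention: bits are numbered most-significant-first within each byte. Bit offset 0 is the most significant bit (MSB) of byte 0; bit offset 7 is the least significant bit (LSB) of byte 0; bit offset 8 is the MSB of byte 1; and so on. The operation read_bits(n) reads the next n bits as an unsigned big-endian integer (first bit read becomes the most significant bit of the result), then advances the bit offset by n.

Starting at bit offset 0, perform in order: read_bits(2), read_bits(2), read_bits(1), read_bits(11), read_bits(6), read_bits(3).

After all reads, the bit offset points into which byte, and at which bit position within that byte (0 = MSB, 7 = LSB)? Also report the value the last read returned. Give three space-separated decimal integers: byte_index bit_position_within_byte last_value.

Read 1: bits[0:2] width=2 -> value=3 (bin 11); offset now 2 = byte 0 bit 2; 54 bits remain
Read 2: bits[2:4] width=2 -> value=2 (bin 10); offset now 4 = byte 0 bit 4; 52 bits remain
Read 3: bits[4:5] width=1 -> value=1 (bin 1); offset now 5 = byte 0 bit 5; 51 bits remain
Read 4: bits[5:16] width=11 -> value=560 (bin 01000110000); offset now 16 = byte 2 bit 0; 40 bits remain
Read 5: bits[16:22] width=6 -> value=14 (bin 001110); offset now 22 = byte 2 bit 6; 34 bits remain
Read 6: bits[22:25] width=3 -> value=4 (bin 100); offset now 25 = byte 3 bit 1; 31 bits remain

Answer: 3 1 4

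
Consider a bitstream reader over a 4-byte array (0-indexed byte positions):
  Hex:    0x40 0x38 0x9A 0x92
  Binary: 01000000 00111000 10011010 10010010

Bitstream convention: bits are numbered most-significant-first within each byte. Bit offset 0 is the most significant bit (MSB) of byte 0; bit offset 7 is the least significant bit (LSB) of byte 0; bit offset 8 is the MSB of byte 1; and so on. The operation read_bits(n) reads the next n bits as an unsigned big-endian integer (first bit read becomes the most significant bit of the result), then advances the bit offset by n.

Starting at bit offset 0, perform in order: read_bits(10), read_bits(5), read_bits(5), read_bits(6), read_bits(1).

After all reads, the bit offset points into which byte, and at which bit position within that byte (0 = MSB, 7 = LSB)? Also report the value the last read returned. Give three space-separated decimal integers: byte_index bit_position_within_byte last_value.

Answer: 3 3 0

Derivation:
Read 1: bits[0:10] width=10 -> value=256 (bin 0100000000); offset now 10 = byte 1 bit 2; 22 bits remain
Read 2: bits[10:15] width=5 -> value=28 (bin 11100); offset now 15 = byte 1 bit 7; 17 bits remain
Read 3: bits[15:20] width=5 -> value=9 (bin 01001); offset now 20 = byte 2 bit 4; 12 bits remain
Read 4: bits[20:26] width=6 -> value=42 (bin 101010); offset now 26 = byte 3 bit 2; 6 bits remain
Read 5: bits[26:27] width=1 -> value=0 (bin 0); offset now 27 = byte 3 bit 3; 5 bits remain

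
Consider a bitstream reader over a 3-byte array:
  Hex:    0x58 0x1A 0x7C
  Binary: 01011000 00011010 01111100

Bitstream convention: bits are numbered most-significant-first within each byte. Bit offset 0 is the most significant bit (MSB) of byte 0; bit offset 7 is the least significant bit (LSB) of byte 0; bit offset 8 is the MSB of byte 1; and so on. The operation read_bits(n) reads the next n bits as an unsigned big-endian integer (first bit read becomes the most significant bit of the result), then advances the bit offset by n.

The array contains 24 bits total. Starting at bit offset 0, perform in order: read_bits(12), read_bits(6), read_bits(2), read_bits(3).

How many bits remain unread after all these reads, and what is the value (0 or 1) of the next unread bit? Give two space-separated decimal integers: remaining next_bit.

Read 1: bits[0:12] width=12 -> value=1409 (bin 010110000001); offset now 12 = byte 1 bit 4; 12 bits remain
Read 2: bits[12:18] width=6 -> value=41 (bin 101001); offset now 18 = byte 2 bit 2; 6 bits remain
Read 3: bits[18:20] width=2 -> value=3 (bin 11); offset now 20 = byte 2 bit 4; 4 bits remain
Read 4: bits[20:23] width=3 -> value=6 (bin 110); offset now 23 = byte 2 bit 7; 1 bits remain

Answer: 1 0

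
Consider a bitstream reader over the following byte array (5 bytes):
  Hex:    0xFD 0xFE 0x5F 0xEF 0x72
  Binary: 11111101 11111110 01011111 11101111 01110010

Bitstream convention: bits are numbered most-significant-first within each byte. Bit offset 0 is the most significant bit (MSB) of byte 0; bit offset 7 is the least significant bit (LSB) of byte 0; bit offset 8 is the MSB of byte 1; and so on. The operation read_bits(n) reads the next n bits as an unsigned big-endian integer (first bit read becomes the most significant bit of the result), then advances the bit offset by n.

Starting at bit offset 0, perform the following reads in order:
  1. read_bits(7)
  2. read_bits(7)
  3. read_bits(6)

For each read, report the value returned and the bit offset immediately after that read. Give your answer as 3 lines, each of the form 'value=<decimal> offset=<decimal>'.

Answer: value=126 offset=7
value=127 offset=14
value=37 offset=20

Derivation:
Read 1: bits[0:7] width=7 -> value=126 (bin 1111110); offset now 7 = byte 0 bit 7; 33 bits remain
Read 2: bits[7:14] width=7 -> value=127 (bin 1111111); offset now 14 = byte 1 bit 6; 26 bits remain
Read 3: bits[14:20] width=6 -> value=37 (bin 100101); offset now 20 = byte 2 bit 4; 20 bits remain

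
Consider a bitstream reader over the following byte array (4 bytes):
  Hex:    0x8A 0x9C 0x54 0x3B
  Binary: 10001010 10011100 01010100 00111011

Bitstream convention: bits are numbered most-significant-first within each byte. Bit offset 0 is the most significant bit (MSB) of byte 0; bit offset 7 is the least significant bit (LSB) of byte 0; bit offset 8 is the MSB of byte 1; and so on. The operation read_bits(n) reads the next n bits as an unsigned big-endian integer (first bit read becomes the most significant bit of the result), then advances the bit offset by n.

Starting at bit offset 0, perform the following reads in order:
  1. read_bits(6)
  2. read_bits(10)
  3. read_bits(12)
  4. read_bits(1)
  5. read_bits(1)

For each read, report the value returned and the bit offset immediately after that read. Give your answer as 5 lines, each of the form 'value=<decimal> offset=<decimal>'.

Answer: value=34 offset=6
value=668 offset=16
value=1347 offset=28
value=1 offset=29
value=0 offset=30

Derivation:
Read 1: bits[0:6] width=6 -> value=34 (bin 100010); offset now 6 = byte 0 bit 6; 26 bits remain
Read 2: bits[6:16] width=10 -> value=668 (bin 1010011100); offset now 16 = byte 2 bit 0; 16 bits remain
Read 3: bits[16:28] width=12 -> value=1347 (bin 010101000011); offset now 28 = byte 3 bit 4; 4 bits remain
Read 4: bits[28:29] width=1 -> value=1 (bin 1); offset now 29 = byte 3 bit 5; 3 bits remain
Read 5: bits[29:30] width=1 -> value=0 (bin 0); offset now 30 = byte 3 bit 6; 2 bits remain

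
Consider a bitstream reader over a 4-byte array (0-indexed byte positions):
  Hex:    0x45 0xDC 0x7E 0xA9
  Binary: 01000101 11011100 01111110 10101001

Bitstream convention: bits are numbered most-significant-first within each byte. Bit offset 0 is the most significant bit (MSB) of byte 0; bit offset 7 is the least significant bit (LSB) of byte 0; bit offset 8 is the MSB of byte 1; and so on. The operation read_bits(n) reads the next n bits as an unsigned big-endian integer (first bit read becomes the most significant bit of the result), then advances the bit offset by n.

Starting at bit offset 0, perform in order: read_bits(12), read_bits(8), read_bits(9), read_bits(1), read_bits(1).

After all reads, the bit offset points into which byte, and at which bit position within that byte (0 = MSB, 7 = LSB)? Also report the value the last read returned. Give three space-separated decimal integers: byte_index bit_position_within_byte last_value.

Read 1: bits[0:12] width=12 -> value=1117 (bin 010001011101); offset now 12 = byte 1 bit 4; 20 bits remain
Read 2: bits[12:20] width=8 -> value=199 (bin 11000111); offset now 20 = byte 2 bit 4; 12 bits remain
Read 3: bits[20:29] width=9 -> value=469 (bin 111010101); offset now 29 = byte 3 bit 5; 3 bits remain
Read 4: bits[29:30] width=1 -> value=0 (bin 0); offset now 30 = byte 3 bit 6; 2 bits remain
Read 5: bits[30:31] width=1 -> value=0 (bin 0); offset now 31 = byte 3 bit 7; 1 bits remain

Answer: 3 7 0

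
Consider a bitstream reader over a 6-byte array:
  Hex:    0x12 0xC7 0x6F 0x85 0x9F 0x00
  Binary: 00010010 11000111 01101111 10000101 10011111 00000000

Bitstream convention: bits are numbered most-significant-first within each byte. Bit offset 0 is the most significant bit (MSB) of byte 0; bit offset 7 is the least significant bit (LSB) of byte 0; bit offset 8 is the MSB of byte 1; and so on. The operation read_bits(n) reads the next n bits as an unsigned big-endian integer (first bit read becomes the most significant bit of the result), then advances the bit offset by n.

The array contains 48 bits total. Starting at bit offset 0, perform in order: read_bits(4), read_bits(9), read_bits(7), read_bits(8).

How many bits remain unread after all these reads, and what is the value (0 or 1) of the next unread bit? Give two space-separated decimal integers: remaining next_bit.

Read 1: bits[0:4] width=4 -> value=1 (bin 0001); offset now 4 = byte 0 bit 4; 44 bits remain
Read 2: bits[4:13] width=9 -> value=88 (bin 001011000); offset now 13 = byte 1 bit 5; 35 bits remain
Read 3: bits[13:20] width=7 -> value=118 (bin 1110110); offset now 20 = byte 2 bit 4; 28 bits remain
Read 4: bits[20:28] width=8 -> value=248 (bin 11111000); offset now 28 = byte 3 bit 4; 20 bits remain

Answer: 20 0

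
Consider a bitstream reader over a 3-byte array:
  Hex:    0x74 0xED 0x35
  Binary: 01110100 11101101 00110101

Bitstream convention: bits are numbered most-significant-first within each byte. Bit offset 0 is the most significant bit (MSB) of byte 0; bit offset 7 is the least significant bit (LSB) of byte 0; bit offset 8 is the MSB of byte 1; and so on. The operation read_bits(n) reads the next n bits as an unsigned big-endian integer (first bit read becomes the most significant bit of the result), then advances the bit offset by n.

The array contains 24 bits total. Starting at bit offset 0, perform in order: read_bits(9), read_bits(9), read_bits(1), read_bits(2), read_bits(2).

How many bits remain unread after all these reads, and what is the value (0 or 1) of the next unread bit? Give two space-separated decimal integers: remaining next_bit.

Answer: 1 1

Derivation:
Read 1: bits[0:9] width=9 -> value=233 (bin 011101001); offset now 9 = byte 1 bit 1; 15 bits remain
Read 2: bits[9:18] width=9 -> value=436 (bin 110110100); offset now 18 = byte 2 bit 2; 6 bits remain
Read 3: bits[18:19] width=1 -> value=1 (bin 1); offset now 19 = byte 2 bit 3; 5 bits remain
Read 4: bits[19:21] width=2 -> value=2 (bin 10); offset now 21 = byte 2 bit 5; 3 bits remain
Read 5: bits[21:23] width=2 -> value=2 (bin 10); offset now 23 = byte 2 bit 7; 1 bits remain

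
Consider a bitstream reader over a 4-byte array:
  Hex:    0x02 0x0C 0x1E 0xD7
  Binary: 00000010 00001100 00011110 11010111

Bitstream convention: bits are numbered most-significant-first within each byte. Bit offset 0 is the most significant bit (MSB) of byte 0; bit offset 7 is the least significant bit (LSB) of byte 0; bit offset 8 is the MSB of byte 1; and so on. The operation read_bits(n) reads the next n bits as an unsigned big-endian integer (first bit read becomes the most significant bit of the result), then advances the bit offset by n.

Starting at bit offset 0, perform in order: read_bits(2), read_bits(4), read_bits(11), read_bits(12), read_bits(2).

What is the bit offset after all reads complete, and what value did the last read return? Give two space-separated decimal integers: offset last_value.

Read 1: bits[0:2] width=2 -> value=0 (bin 00); offset now 2 = byte 0 bit 2; 30 bits remain
Read 2: bits[2:6] width=4 -> value=0 (bin 0000); offset now 6 = byte 0 bit 6; 26 bits remain
Read 3: bits[6:17] width=11 -> value=1048 (bin 10000011000); offset now 17 = byte 2 bit 1; 15 bits remain
Read 4: bits[17:29] width=12 -> value=986 (bin 001111011010); offset now 29 = byte 3 bit 5; 3 bits remain
Read 5: bits[29:31] width=2 -> value=3 (bin 11); offset now 31 = byte 3 bit 7; 1 bits remain

Answer: 31 3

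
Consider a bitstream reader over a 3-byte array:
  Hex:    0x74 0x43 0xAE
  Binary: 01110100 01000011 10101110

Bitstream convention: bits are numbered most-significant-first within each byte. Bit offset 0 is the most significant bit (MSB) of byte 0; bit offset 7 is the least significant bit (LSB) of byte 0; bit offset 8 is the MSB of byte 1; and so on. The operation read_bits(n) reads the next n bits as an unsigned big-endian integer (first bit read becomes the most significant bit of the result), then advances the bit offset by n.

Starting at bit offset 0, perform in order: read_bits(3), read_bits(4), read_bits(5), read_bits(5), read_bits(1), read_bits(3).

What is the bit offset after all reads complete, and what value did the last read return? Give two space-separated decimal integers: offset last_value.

Answer: 21 5

Derivation:
Read 1: bits[0:3] width=3 -> value=3 (bin 011); offset now 3 = byte 0 bit 3; 21 bits remain
Read 2: bits[3:7] width=4 -> value=10 (bin 1010); offset now 7 = byte 0 bit 7; 17 bits remain
Read 3: bits[7:12] width=5 -> value=4 (bin 00100); offset now 12 = byte 1 bit 4; 12 bits remain
Read 4: bits[12:17] width=5 -> value=7 (bin 00111); offset now 17 = byte 2 bit 1; 7 bits remain
Read 5: bits[17:18] width=1 -> value=0 (bin 0); offset now 18 = byte 2 bit 2; 6 bits remain
Read 6: bits[18:21] width=3 -> value=5 (bin 101); offset now 21 = byte 2 bit 5; 3 bits remain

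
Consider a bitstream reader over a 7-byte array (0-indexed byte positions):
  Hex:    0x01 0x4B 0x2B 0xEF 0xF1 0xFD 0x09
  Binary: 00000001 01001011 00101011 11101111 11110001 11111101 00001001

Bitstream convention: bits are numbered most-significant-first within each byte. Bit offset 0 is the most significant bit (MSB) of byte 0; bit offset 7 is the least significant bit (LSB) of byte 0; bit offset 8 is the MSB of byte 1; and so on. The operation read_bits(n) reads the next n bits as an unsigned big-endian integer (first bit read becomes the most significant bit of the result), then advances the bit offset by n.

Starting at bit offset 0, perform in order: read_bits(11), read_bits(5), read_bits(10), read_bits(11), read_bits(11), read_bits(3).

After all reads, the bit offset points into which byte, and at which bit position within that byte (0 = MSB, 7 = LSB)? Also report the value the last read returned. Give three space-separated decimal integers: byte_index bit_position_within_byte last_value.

Read 1: bits[0:11] width=11 -> value=10 (bin 00000001010); offset now 11 = byte 1 bit 3; 45 bits remain
Read 2: bits[11:16] width=5 -> value=11 (bin 01011); offset now 16 = byte 2 bit 0; 40 bits remain
Read 3: bits[16:26] width=10 -> value=175 (bin 0010101111); offset now 26 = byte 3 bit 2; 30 bits remain
Read 4: bits[26:37] width=11 -> value=1534 (bin 10111111110); offset now 37 = byte 4 bit 5; 19 bits remain
Read 5: bits[37:48] width=11 -> value=509 (bin 00111111101); offset now 48 = byte 6 bit 0; 8 bits remain
Read 6: bits[48:51] width=3 -> value=0 (bin 000); offset now 51 = byte 6 bit 3; 5 bits remain

Answer: 6 3 0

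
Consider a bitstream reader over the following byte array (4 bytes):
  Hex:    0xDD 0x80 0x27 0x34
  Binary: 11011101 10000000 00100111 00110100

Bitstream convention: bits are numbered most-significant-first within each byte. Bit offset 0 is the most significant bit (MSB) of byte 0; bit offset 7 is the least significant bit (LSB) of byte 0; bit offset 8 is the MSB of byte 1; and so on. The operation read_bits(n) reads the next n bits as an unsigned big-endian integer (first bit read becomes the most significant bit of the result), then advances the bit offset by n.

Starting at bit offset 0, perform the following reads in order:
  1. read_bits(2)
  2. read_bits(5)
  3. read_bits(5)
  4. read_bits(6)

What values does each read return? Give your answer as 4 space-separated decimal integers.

Answer: 3 14 24 0

Derivation:
Read 1: bits[0:2] width=2 -> value=3 (bin 11); offset now 2 = byte 0 bit 2; 30 bits remain
Read 2: bits[2:7] width=5 -> value=14 (bin 01110); offset now 7 = byte 0 bit 7; 25 bits remain
Read 3: bits[7:12] width=5 -> value=24 (bin 11000); offset now 12 = byte 1 bit 4; 20 bits remain
Read 4: bits[12:18] width=6 -> value=0 (bin 000000); offset now 18 = byte 2 bit 2; 14 bits remain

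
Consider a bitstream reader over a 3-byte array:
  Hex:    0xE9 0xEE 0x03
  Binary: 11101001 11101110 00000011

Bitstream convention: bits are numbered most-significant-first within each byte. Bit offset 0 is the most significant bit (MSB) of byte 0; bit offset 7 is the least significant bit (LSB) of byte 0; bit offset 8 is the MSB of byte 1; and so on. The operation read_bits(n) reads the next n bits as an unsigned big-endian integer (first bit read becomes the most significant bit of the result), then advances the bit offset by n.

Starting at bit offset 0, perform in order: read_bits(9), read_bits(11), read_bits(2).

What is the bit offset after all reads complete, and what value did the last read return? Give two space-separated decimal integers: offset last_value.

Read 1: bits[0:9] width=9 -> value=467 (bin 111010011); offset now 9 = byte 1 bit 1; 15 bits remain
Read 2: bits[9:20] width=11 -> value=1760 (bin 11011100000); offset now 20 = byte 2 bit 4; 4 bits remain
Read 3: bits[20:22] width=2 -> value=0 (bin 00); offset now 22 = byte 2 bit 6; 2 bits remain

Answer: 22 0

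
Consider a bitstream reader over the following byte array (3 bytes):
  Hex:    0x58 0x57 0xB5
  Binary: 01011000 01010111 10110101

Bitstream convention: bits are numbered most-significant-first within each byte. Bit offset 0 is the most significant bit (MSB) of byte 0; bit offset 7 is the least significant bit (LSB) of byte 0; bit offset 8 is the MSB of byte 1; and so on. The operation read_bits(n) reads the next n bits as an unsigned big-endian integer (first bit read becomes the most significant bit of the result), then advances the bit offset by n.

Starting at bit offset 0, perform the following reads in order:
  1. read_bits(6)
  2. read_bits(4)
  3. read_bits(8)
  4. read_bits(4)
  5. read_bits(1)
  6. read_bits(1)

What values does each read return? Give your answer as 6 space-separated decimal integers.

Read 1: bits[0:6] width=6 -> value=22 (bin 010110); offset now 6 = byte 0 bit 6; 18 bits remain
Read 2: bits[6:10] width=4 -> value=1 (bin 0001); offset now 10 = byte 1 bit 2; 14 bits remain
Read 3: bits[10:18] width=8 -> value=94 (bin 01011110); offset now 18 = byte 2 bit 2; 6 bits remain
Read 4: bits[18:22] width=4 -> value=13 (bin 1101); offset now 22 = byte 2 bit 6; 2 bits remain
Read 5: bits[22:23] width=1 -> value=0 (bin 0); offset now 23 = byte 2 bit 7; 1 bits remain
Read 6: bits[23:24] width=1 -> value=1 (bin 1); offset now 24 = byte 3 bit 0; 0 bits remain

Answer: 22 1 94 13 0 1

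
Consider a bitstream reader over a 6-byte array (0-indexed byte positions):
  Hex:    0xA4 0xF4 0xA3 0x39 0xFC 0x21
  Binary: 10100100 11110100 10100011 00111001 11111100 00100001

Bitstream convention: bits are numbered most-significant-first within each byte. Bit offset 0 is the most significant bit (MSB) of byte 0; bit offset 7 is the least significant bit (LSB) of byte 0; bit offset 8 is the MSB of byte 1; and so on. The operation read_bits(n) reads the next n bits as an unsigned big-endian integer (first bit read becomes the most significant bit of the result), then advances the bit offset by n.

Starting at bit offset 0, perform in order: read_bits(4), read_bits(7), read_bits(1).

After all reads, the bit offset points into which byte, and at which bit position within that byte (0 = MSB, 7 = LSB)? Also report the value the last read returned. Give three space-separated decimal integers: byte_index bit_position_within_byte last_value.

Answer: 1 4 1

Derivation:
Read 1: bits[0:4] width=4 -> value=10 (bin 1010); offset now 4 = byte 0 bit 4; 44 bits remain
Read 2: bits[4:11] width=7 -> value=39 (bin 0100111); offset now 11 = byte 1 bit 3; 37 bits remain
Read 3: bits[11:12] width=1 -> value=1 (bin 1); offset now 12 = byte 1 bit 4; 36 bits remain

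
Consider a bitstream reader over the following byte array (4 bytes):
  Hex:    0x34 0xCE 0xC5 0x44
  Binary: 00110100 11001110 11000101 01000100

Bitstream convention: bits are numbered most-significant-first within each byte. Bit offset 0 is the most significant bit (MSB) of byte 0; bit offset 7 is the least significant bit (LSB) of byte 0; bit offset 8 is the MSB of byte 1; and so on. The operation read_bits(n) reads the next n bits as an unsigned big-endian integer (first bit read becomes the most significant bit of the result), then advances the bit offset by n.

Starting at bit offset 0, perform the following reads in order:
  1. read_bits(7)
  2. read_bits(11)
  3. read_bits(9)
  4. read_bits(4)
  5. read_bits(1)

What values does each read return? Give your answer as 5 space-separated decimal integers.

Answer: 26 827 42 2 0

Derivation:
Read 1: bits[0:7] width=7 -> value=26 (bin 0011010); offset now 7 = byte 0 bit 7; 25 bits remain
Read 2: bits[7:18] width=11 -> value=827 (bin 01100111011); offset now 18 = byte 2 bit 2; 14 bits remain
Read 3: bits[18:27] width=9 -> value=42 (bin 000101010); offset now 27 = byte 3 bit 3; 5 bits remain
Read 4: bits[27:31] width=4 -> value=2 (bin 0010); offset now 31 = byte 3 bit 7; 1 bits remain
Read 5: bits[31:32] width=1 -> value=0 (bin 0); offset now 32 = byte 4 bit 0; 0 bits remain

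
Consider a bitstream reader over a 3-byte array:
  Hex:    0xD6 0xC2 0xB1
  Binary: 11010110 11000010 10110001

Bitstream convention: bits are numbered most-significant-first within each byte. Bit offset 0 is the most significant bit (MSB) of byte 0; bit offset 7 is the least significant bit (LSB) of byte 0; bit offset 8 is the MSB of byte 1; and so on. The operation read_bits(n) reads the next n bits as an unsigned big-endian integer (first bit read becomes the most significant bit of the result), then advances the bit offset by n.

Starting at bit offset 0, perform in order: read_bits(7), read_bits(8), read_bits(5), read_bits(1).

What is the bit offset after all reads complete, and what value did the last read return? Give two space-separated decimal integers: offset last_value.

Read 1: bits[0:7] width=7 -> value=107 (bin 1101011); offset now 7 = byte 0 bit 7; 17 bits remain
Read 2: bits[7:15] width=8 -> value=97 (bin 01100001); offset now 15 = byte 1 bit 7; 9 bits remain
Read 3: bits[15:20] width=5 -> value=11 (bin 01011); offset now 20 = byte 2 bit 4; 4 bits remain
Read 4: bits[20:21] width=1 -> value=0 (bin 0); offset now 21 = byte 2 bit 5; 3 bits remain

Answer: 21 0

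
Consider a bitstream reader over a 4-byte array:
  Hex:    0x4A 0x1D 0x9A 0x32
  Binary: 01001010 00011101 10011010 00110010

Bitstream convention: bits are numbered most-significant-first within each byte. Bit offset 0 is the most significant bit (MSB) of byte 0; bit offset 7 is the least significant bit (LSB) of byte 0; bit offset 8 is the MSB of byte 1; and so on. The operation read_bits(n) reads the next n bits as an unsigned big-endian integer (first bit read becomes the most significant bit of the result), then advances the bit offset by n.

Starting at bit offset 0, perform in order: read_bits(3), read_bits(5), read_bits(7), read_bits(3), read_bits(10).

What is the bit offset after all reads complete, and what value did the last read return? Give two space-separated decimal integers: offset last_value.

Read 1: bits[0:3] width=3 -> value=2 (bin 010); offset now 3 = byte 0 bit 3; 29 bits remain
Read 2: bits[3:8] width=5 -> value=10 (bin 01010); offset now 8 = byte 1 bit 0; 24 bits remain
Read 3: bits[8:15] width=7 -> value=14 (bin 0001110); offset now 15 = byte 1 bit 7; 17 bits remain
Read 4: bits[15:18] width=3 -> value=6 (bin 110); offset now 18 = byte 2 bit 2; 14 bits remain
Read 5: bits[18:28] width=10 -> value=419 (bin 0110100011); offset now 28 = byte 3 bit 4; 4 bits remain

Answer: 28 419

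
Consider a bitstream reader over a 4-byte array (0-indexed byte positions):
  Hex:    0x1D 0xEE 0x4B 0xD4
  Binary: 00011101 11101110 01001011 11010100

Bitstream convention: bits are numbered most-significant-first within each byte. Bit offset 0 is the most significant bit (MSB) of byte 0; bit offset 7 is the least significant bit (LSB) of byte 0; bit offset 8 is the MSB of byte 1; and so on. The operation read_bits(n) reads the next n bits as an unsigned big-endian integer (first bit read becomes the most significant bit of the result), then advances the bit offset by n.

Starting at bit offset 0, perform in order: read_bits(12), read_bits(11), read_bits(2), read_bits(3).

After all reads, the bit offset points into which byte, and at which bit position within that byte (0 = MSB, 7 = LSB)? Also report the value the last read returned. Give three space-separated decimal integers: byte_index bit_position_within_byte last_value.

Read 1: bits[0:12] width=12 -> value=478 (bin 000111011110); offset now 12 = byte 1 bit 4; 20 bits remain
Read 2: bits[12:23] width=11 -> value=1829 (bin 11100100101); offset now 23 = byte 2 bit 7; 9 bits remain
Read 3: bits[23:25] width=2 -> value=3 (bin 11); offset now 25 = byte 3 bit 1; 7 bits remain
Read 4: bits[25:28] width=3 -> value=5 (bin 101); offset now 28 = byte 3 bit 4; 4 bits remain

Answer: 3 4 5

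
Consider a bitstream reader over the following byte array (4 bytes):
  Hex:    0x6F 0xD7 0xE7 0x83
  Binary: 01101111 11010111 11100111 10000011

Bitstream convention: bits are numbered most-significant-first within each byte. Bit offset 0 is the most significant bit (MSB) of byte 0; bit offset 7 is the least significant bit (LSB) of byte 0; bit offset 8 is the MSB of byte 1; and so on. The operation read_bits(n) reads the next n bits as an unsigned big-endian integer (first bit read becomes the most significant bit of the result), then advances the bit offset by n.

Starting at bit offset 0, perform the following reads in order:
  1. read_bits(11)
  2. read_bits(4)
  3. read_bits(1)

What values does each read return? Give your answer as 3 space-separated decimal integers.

Answer: 894 11 1

Derivation:
Read 1: bits[0:11] width=11 -> value=894 (bin 01101111110); offset now 11 = byte 1 bit 3; 21 bits remain
Read 2: bits[11:15] width=4 -> value=11 (bin 1011); offset now 15 = byte 1 bit 7; 17 bits remain
Read 3: bits[15:16] width=1 -> value=1 (bin 1); offset now 16 = byte 2 bit 0; 16 bits remain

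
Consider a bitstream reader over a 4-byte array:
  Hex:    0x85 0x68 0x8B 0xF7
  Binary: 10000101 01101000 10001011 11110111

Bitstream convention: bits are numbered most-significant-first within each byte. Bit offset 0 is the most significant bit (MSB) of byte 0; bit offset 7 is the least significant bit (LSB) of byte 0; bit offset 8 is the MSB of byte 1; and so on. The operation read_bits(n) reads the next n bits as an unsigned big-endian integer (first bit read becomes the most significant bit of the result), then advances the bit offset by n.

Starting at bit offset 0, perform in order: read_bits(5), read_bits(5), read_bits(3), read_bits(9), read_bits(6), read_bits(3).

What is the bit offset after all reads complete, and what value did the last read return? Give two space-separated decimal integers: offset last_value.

Answer: 31 3

Derivation:
Read 1: bits[0:5] width=5 -> value=16 (bin 10000); offset now 5 = byte 0 bit 5; 27 bits remain
Read 2: bits[5:10] width=5 -> value=21 (bin 10101); offset now 10 = byte 1 bit 2; 22 bits remain
Read 3: bits[10:13] width=3 -> value=5 (bin 101); offset now 13 = byte 1 bit 5; 19 bits remain
Read 4: bits[13:22] width=9 -> value=34 (bin 000100010); offset now 22 = byte 2 bit 6; 10 bits remain
Read 5: bits[22:28] width=6 -> value=63 (bin 111111); offset now 28 = byte 3 bit 4; 4 bits remain
Read 6: bits[28:31] width=3 -> value=3 (bin 011); offset now 31 = byte 3 bit 7; 1 bits remain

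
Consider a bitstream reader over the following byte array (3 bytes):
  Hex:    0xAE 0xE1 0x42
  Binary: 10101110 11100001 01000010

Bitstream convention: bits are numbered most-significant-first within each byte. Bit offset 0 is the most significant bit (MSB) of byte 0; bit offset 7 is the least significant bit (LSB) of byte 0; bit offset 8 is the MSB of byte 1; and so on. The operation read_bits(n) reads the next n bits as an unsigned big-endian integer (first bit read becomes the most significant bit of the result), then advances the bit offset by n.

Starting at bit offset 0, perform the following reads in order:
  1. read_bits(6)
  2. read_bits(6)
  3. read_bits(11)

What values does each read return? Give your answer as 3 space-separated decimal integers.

Answer: 43 46 161

Derivation:
Read 1: bits[0:6] width=6 -> value=43 (bin 101011); offset now 6 = byte 0 bit 6; 18 bits remain
Read 2: bits[6:12] width=6 -> value=46 (bin 101110); offset now 12 = byte 1 bit 4; 12 bits remain
Read 3: bits[12:23] width=11 -> value=161 (bin 00010100001); offset now 23 = byte 2 bit 7; 1 bits remain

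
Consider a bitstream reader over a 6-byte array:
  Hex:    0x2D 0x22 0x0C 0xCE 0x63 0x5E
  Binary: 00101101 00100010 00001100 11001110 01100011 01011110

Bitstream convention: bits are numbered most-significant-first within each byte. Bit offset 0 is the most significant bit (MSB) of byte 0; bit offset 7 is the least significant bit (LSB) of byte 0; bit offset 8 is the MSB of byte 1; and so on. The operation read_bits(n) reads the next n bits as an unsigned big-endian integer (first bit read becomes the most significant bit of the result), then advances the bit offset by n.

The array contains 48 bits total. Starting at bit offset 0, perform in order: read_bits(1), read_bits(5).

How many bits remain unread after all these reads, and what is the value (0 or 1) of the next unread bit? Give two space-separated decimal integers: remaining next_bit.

Read 1: bits[0:1] width=1 -> value=0 (bin 0); offset now 1 = byte 0 bit 1; 47 bits remain
Read 2: bits[1:6] width=5 -> value=11 (bin 01011); offset now 6 = byte 0 bit 6; 42 bits remain

Answer: 42 0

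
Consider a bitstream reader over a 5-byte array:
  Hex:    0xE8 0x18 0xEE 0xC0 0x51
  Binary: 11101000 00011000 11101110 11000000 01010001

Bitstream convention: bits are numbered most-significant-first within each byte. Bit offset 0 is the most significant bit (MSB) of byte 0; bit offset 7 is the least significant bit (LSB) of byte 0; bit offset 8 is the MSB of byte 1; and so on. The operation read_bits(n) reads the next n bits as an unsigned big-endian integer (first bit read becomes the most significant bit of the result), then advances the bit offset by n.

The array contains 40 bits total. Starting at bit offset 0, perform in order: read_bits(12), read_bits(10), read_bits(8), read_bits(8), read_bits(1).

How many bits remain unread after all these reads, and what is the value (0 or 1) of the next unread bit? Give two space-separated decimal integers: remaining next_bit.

Read 1: bits[0:12] width=12 -> value=3713 (bin 111010000001); offset now 12 = byte 1 bit 4; 28 bits remain
Read 2: bits[12:22] width=10 -> value=571 (bin 1000111011); offset now 22 = byte 2 bit 6; 18 bits remain
Read 3: bits[22:30] width=8 -> value=176 (bin 10110000); offset now 30 = byte 3 bit 6; 10 bits remain
Read 4: bits[30:38] width=8 -> value=20 (bin 00010100); offset now 38 = byte 4 bit 6; 2 bits remain
Read 5: bits[38:39] width=1 -> value=0 (bin 0); offset now 39 = byte 4 bit 7; 1 bits remain

Answer: 1 1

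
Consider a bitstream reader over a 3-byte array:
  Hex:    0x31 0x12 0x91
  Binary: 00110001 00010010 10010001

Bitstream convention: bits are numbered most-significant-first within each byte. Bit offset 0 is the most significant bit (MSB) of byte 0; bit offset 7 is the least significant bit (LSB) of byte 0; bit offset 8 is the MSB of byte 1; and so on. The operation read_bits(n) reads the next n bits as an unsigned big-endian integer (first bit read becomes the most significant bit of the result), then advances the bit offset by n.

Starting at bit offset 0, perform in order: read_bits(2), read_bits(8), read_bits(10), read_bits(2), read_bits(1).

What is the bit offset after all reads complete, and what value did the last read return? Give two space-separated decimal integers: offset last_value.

Answer: 23 0

Derivation:
Read 1: bits[0:2] width=2 -> value=0 (bin 00); offset now 2 = byte 0 bit 2; 22 bits remain
Read 2: bits[2:10] width=8 -> value=196 (bin 11000100); offset now 10 = byte 1 bit 2; 14 bits remain
Read 3: bits[10:20] width=10 -> value=297 (bin 0100101001); offset now 20 = byte 2 bit 4; 4 bits remain
Read 4: bits[20:22] width=2 -> value=0 (bin 00); offset now 22 = byte 2 bit 6; 2 bits remain
Read 5: bits[22:23] width=1 -> value=0 (bin 0); offset now 23 = byte 2 bit 7; 1 bits remain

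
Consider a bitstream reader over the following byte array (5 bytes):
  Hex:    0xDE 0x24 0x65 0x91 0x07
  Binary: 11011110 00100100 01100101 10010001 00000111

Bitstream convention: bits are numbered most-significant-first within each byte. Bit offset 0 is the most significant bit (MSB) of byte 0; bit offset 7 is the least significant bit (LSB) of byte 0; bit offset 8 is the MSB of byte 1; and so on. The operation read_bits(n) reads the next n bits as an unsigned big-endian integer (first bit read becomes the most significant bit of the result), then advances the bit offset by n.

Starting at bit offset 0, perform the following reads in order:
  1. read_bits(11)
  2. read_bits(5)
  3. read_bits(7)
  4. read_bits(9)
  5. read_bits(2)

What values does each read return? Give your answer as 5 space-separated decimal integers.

Answer: 1777 4 50 401 0

Derivation:
Read 1: bits[0:11] width=11 -> value=1777 (bin 11011110001); offset now 11 = byte 1 bit 3; 29 bits remain
Read 2: bits[11:16] width=5 -> value=4 (bin 00100); offset now 16 = byte 2 bit 0; 24 bits remain
Read 3: bits[16:23] width=7 -> value=50 (bin 0110010); offset now 23 = byte 2 bit 7; 17 bits remain
Read 4: bits[23:32] width=9 -> value=401 (bin 110010001); offset now 32 = byte 4 bit 0; 8 bits remain
Read 5: bits[32:34] width=2 -> value=0 (bin 00); offset now 34 = byte 4 bit 2; 6 bits remain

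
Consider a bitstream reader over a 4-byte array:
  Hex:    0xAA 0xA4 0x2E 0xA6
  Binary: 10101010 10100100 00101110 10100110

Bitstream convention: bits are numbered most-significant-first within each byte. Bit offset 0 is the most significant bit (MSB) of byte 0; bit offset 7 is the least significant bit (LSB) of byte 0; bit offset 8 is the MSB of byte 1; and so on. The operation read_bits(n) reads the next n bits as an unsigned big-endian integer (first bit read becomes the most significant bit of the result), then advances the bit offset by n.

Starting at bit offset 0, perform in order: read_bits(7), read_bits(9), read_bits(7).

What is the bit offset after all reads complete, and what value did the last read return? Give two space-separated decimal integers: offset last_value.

Read 1: bits[0:7] width=7 -> value=85 (bin 1010101); offset now 7 = byte 0 bit 7; 25 bits remain
Read 2: bits[7:16] width=9 -> value=164 (bin 010100100); offset now 16 = byte 2 bit 0; 16 bits remain
Read 3: bits[16:23] width=7 -> value=23 (bin 0010111); offset now 23 = byte 2 bit 7; 9 bits remain

Answer: 23 23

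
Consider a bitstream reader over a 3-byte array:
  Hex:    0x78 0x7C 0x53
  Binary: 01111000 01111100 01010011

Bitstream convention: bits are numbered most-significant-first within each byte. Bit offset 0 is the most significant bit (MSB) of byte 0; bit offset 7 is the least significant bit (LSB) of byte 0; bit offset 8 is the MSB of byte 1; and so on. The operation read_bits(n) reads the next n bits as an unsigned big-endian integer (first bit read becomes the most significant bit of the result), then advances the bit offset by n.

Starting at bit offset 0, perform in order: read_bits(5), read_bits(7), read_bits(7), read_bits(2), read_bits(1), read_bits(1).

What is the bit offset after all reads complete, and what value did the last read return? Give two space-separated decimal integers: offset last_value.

Read 1: bits[0:5] width=5 -> value=15 (bin 01111); offset now 5 = byte 0 bit 5; 19 bits remain
Read 2: bits[5:12] width=7 -> value=7 (bin 0000111); offset now 12 = byte 1 bit 4; 12 bits remain
Read 3: bits[12:19] width=7 -> value=98 (bin 1100010); offset now 19 = byte 2 bit 3; 5 bits remain
Read 4: bits[19:21] width=2 -> value=2 (bin 10); offset now 21 = byte 2 bit 5; 3 bits remain
Read 5: bits[21:22] width=1 -> value=0 (bin 0); offset now 22 = byte 2 bit 6; 2 bits remain
Read 6: bits[22:23] width=1 -> value=1 (bin 1); offset now 23 = byte 2 bit 7; 1 bits remain

Answer: 23 1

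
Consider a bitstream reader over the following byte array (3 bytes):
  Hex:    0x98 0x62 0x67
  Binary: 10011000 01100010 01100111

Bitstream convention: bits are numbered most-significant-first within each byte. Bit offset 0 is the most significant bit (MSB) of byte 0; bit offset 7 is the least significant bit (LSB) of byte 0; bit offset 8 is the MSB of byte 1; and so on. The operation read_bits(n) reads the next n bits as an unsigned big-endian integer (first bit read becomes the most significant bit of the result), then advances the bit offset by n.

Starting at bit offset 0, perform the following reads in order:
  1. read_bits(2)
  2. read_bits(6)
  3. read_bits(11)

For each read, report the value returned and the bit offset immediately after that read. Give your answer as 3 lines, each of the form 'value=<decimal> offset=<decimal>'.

Answer: value=2 offset=2
value=24 offset=8
value=787 offset=19

Derivation:
Read 1: bits[0:2] width=2 -> value=2 (bin 10); offset now 2 = byte 0 bit 2; 22 bits remain
Read 2: bits[2:8] width=6 -> value=24 (bin 011000); offset now 8 = byte 1 bit 0; 16 bits remain
Read 3: bits[8:19] width=11 -> value=787 (bin 01100010011); offset now 19 = byte 2 bit 3; 5 bits remain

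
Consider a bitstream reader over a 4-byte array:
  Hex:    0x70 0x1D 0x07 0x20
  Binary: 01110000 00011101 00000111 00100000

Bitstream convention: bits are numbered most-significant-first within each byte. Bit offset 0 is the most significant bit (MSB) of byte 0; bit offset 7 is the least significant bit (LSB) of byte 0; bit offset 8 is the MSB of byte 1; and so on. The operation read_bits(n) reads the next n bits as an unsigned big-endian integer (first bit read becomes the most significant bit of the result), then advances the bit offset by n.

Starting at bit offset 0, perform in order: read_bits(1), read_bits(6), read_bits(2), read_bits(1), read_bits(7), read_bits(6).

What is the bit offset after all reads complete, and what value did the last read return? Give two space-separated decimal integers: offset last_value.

Answer: 23 3

Derivation:
Read 1: bits[0:1] width=1 -> value=0 (bin 0); offset now 1 = byte 0 bit 1; 31 bits remain
Read 2: bits[1:7] width=6 -> value=56 (bin 111000); offset now 7 = byte 0 bit 7; 25 bits remain
Read 3: bits[7:9] width=2 -> value=0 (bin 00); offset now 9 = byte 1 bit 1; 23 bits remain
Read 4: bits[9:10] width=1 -> value=0 (bin 0); offset now 10 = byte 1 bit 2; 22 bits remain
Read 5: bits[10:17] width=7 -> value=58 (bin 0111010); offset now 17 = byte 2 bit 1; 15 bits remain
Read 6: bits[17:23] width=6 -> value=3 (bin 000011); offset now 23 = byte 2 bit 7; 9 bits remain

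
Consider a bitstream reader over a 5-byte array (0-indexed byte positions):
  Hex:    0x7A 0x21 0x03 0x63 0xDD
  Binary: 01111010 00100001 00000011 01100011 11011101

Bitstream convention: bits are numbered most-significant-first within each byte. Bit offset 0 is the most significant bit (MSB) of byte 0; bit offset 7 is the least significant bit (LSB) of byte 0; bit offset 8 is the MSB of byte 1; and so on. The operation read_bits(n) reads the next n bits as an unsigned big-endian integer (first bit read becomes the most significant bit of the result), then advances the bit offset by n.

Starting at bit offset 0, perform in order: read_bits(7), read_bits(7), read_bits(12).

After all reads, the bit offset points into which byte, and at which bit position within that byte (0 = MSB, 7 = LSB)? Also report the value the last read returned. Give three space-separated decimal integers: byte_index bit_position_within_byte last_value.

Answer: 3 2 1037

Derivation:
Read 1: bits[0:7] width=7 -> value=61 (bin 0111101); offset now 7 = byte 0 bit 7; 33 bits remain
Read 2: bits[7:14] width=7 -> value=8 (bin 0001000); offset now 14 = byte 1 bit 6; 26 bits remain
Read 3: bits[14:26] width=12 -> value=1037 (bin 010000001101); offset now 26 = byte 3 bit 2; 14 bits remain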